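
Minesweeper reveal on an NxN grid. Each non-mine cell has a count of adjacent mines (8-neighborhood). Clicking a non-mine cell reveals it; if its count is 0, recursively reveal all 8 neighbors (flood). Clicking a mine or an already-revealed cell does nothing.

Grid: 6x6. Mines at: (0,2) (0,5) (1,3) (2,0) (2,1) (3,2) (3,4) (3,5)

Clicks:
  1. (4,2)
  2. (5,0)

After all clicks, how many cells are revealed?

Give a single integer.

Answer: 14

Derivation:
Click 1 (4,2) count=1: revealed 1 new [(4,2)] -> total=1
Click 2 (5,0) count=0: revealed 13 new [(3,0) (3,1) (4,0) (4,1) (4,3) (4,4) (4,5) (5,0) (5,1) (5,2) (5,3) (5,4) (5,5)] -> total=14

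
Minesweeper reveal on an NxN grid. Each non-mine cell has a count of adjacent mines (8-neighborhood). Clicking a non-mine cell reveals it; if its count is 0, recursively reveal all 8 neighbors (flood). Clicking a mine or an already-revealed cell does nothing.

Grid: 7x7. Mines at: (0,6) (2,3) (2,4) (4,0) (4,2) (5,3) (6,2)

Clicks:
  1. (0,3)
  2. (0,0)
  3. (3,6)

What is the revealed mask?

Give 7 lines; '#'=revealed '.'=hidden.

Answer: ######.
#######
###..##
###.###
....###
....###
....###

Derivation:
Click 1 (0,3) count=0: revealed 18 new [(0,0) (0,1) (0,2) (0,3) (0,4) (0,5) (1,0) (1,1) (1,2) (1,3) (1,4) (1,5) (2,0) (2,1) (2,2) (3,0) (3,1) (3,2)] -> total=18
Click 2 (0,0) count=0: revealed 0 new [(none)] -> total=18
Click 3 (3,6) count=0: revealed 15 new [(1,6) (2,5) (2,6) (3,4) (3,5) (3,6) (4,4) (4,5) (4,6) (5,4) (5,5) (5,6) (6,4) (6,5) (6,6)] -> total=33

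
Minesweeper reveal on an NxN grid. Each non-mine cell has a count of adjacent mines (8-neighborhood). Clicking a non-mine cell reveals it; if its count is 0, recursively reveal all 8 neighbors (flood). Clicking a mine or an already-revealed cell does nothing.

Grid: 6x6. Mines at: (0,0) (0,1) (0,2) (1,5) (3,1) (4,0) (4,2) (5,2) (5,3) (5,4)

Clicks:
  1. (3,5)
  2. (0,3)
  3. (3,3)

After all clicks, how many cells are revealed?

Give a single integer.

Answer: 15

Derivation:
Click 1 (3,5) count=0: revealed 14 new [(1,2) (1,3) (1,4) (2,2) (2,3) (2,4) (2,5) (3,2) (3,3) (3,4) (3,5) (4,3) (4,4) (4,5)] -> total=14
Click 2 (0,3) count=1: revealed 1 new [(0,3)] -> total=15
Click 3 (3,3) count=1: revealed 0 new [(none)] -> total=15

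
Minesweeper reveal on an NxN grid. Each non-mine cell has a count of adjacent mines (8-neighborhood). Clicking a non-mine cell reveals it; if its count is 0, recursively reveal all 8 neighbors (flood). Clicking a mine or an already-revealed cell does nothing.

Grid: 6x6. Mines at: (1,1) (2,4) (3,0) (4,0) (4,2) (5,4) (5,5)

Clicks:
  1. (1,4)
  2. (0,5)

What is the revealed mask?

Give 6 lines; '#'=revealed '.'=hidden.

Click 1 (1,4) count=1: revealed 1 new [(1,4)] -> total=1
Click 2 (0,5) count=0: revealed 7 new [(0,2) (0,3) (0,4) (0,5) (1,2) (1,3) (1,5)] -> total=8

Answer: ..####
..####
......
......
......
......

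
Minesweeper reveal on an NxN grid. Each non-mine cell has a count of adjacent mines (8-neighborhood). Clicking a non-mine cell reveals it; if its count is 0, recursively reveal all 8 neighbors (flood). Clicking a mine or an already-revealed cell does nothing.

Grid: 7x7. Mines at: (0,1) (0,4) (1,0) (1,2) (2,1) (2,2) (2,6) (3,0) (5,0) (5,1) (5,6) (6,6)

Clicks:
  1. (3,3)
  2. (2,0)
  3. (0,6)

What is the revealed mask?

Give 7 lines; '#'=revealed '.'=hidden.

Click 1 (3,3) count=1: revealed 1 new [(3,3)] -> total=1
Click 2 (2,0) count=3: revealed 1 new [(2,0)] -> total=2
Click 3 (0,6) count=0: revealed 4 new [(0,5) (0,6) (1,5) (1,6)] -> total=6

Answer: .....##
.....##
#......
...#...
.......
.......
.......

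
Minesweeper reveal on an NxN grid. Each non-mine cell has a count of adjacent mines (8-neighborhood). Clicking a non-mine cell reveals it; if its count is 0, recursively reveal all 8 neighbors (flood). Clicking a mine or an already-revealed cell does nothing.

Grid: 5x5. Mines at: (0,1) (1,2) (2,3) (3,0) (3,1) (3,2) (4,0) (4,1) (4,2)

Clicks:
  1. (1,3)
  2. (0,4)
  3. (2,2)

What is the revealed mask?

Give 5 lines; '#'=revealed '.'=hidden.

Click 1 (1,3) count=2: revealed 1 new [(1,3)] -> total=1
Click 2 (0,4) count=0: revealed 3 new [(0,3) (0,4) (1,4)] -> total=4
Click 3 (2,2) count=4: revealed 1 new [(2,2)] -> total=5

Answer: ...##
...##
..#..
.....
.....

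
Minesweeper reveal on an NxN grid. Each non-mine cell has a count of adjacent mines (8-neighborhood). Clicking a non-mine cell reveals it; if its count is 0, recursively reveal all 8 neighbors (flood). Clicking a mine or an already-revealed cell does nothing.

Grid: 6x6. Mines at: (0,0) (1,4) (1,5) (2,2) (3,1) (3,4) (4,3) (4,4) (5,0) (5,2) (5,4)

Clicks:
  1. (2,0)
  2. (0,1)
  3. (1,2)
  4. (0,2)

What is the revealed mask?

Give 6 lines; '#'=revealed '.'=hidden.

Click 1 (2,0) count=1: revealed 1 new [(2,0)] -> total=1
Click 2 (0,1) count=1: revealed 1 new [(0,1)] -> total=2
Click 3 (1,2) count=1: revealed 1 new [(1,2)] -> total=3
Click 4 (0,2) count=0: revealed 4 new [(0,2) (0,3) (1,1) (1,3)] -> total=7

Answer: .###..
.###..
#.....
......
......
......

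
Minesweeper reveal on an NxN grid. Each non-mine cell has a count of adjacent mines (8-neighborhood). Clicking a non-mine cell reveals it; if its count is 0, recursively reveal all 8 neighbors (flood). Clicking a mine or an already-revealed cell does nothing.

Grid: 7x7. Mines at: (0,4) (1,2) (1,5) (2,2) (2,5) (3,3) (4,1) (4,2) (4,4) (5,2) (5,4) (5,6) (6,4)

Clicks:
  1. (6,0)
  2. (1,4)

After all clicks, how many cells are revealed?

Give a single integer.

Click 1 (6,0) count=0: revealed 4 new [(5,0) (5,1) (6,0) (6,1)] -> total=4
Click 2 (1,4) count=3: revealed 1 new [(1,4)] -> total=5

Answer: 5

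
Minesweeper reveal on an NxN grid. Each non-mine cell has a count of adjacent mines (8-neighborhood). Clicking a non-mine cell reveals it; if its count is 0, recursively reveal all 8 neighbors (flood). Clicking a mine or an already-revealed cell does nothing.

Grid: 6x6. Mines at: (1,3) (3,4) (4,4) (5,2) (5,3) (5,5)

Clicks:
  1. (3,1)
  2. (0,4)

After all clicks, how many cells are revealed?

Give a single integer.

Click 1 (3,1) count=0: revealed 20 new [(0,0) (0,1) (0,2) (1,0) (1,1) (1,2) (2,0) (2,1) (2,2) (2,3) (3,0) (3,1) (3,2) (3,3) (4,0) (4,1) (4,2) (4,3) (5,0) (5,1)] -> total=20
Click 2 (0,4) count=1: revealed 1 new [(0,4)] -> total=21

Answer: 21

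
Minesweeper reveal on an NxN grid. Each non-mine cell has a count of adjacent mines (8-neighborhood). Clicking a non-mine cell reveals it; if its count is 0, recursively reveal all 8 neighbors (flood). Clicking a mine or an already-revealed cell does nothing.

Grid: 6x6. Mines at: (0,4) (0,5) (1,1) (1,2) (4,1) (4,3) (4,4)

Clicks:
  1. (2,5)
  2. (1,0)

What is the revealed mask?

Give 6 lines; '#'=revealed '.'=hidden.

Click 1 (2,5) count=0: revealed 9 new [(1,3) (1,4) (1,5) (2,3) (2,4) (2,5) (3,3) (3,4) (3,5)] -> total=9
Click 2 (1,0) count=1: revealed 1 new [(1,0)] -> total=10

Answer: ......
#..###
...###
...###
......
......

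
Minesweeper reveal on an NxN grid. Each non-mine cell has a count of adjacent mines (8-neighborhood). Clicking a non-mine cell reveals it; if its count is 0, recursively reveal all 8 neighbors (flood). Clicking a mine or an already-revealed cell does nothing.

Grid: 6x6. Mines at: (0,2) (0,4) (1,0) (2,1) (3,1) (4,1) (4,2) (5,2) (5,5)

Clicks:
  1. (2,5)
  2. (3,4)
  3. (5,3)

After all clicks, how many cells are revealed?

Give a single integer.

Answer: 16

Derivation:
Click 1 (2,5) count=0: revealed 15 new [(1,2) (1,3) (1,4) (1,5) (2,2) (2,3) (2,4) (2,5) (3,2) (3,3) (3,4) (3,5) (4,3) (4,4) (4,5)] -> total=15
Click 2 (3,4) count=0: revealed 0 new [(none)] -> total=15
Click 3 (5,3) count=2: revealed 1 new [(5,3)] -> total=16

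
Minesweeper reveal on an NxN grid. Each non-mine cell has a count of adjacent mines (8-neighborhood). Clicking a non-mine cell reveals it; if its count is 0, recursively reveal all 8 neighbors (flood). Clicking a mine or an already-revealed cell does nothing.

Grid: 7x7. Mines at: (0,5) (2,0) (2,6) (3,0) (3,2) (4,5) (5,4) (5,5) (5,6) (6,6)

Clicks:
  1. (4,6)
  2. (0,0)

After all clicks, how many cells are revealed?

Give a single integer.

Click 1 (4,6) count=3: revealed 1 new [(4,6)] -> total=1
Click 2 (0,0) count=0: revealed 19 new [(0,0) (0,1) (0,2) (0,3) (0,4) (1,0) (1,1) (1,2) (1,3) (1,4) (1,5) (2,1) (2,2) (2,3) (2,4) (2,5) (3,3) (3,4) (3,5)] -> total=20

Answer: 20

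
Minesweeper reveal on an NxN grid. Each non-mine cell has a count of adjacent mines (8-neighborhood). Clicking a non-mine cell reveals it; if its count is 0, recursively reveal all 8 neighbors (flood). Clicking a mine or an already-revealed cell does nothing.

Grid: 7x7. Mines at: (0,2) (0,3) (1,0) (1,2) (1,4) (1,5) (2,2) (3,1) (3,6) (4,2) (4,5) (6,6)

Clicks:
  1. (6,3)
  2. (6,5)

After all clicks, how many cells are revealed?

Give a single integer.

Answer: 14

Derivation:
Click 1 (6,3) count=0: revealed 14 new [(4,0) (4,1) (5,0) (5,1) (5,2) (5,3) (5,4) (5,5) (6,0) (6,1) (6,2) (6,3) (6,4) (6,5)] -> total=14
Click 2 (6,5) count=1: revealed 0 new [(none)] -> total=14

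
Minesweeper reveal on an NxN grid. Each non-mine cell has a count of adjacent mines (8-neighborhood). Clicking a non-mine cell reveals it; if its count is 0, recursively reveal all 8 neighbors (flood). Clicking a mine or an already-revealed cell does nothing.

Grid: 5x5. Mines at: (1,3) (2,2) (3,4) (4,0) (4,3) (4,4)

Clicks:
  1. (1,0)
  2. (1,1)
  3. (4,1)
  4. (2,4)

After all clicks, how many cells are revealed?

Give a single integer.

Click 1 (1,0) count=0: revealed 10 new [(0,0) (0,1) (0,2) (1,0) (1,1) (1,2) (2,0) (2,1) (3,0) (3,1)] -> total=10
Click 2 (1,1) count=1: revealed 0 new [(none)] -> total=10
Click 3 (4,1) count=1: revealed 1 new [(4,1)] -> total=11
Click 4 (2,4) count=2: revealed 1 new [(2,4)] -> total=12

Answer: 12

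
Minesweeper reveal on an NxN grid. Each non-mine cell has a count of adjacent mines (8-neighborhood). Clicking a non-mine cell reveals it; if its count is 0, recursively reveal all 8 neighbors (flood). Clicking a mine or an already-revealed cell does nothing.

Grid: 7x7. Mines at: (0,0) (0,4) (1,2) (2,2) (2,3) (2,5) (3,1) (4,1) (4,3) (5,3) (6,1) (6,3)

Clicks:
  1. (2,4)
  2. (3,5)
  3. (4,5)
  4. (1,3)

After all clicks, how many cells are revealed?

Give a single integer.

Click 1 (2,4) count=2: revealed 1 new [(2,4)] -> total=1
Click 2 (3,5) count=1: revealed 1 new [(3,5)] -> total=2
Click 3 (4,5) count=0: revealed 11 new [(3,4) (3,6) (4,4) (4,5) (4,6) (5,4) (5,5) (5,6) (6,4) (6,5) (6,6)] -> total=13
Click 4 (1,3) count=4: revealed 1 new [(1,3)] -> total=14

Answer: 14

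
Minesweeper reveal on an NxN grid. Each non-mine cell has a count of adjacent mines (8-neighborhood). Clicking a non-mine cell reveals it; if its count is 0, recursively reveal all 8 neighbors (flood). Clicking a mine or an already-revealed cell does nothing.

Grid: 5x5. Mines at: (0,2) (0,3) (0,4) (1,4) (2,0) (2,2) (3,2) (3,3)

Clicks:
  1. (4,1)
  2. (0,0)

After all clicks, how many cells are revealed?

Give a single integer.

Click 1 (4,1) count=1: revealed 1 new [(4,1)] -> total=1
Click 2 (0,0) count=0: revealed 4 new [(0,0) (0,1) (1,0) (1,1)] -> total=5

Answer: 5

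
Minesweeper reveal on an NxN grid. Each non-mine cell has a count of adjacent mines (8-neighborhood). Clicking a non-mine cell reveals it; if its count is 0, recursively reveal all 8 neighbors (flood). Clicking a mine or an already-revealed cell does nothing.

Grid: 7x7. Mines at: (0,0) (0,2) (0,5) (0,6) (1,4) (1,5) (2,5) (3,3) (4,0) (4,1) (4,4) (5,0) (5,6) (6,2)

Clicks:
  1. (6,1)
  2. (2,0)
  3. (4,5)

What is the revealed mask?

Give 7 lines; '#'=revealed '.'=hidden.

Answer: .......
###....
###....
###....
.....#.
.......
.#.....

Derivation:
Click 1 (6,1) count=2: revealed 1 new [(6,1)] -> total=1
Click 2 (2,0) count=0: revealed 9 new [(1,0) (1,1) (1,2) (2,0) (2,1) (2,2) (3,0) (3,1) (3,2)] -> total=10
Click 3 (4,5) count=2: revealed 1 new [(4,5)] -> total=11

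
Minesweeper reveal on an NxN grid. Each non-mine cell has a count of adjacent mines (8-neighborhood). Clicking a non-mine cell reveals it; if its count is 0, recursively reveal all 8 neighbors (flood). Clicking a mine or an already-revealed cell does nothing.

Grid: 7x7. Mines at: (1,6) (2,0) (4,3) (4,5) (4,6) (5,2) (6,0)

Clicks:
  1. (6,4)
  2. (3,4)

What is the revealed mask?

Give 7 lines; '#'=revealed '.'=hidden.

Click 1 (6,4) count=0: revealed 8 new [(5,3) (5,4) (5,5) (5,6) (6,3) (6,4) (6,5) (6,6)] -> total=8
Click 2 (3,4) count=2: revealed 1 new [(3,4)] -> total=9

Answer: .......
.......
.......
....#..
.......
...####
...####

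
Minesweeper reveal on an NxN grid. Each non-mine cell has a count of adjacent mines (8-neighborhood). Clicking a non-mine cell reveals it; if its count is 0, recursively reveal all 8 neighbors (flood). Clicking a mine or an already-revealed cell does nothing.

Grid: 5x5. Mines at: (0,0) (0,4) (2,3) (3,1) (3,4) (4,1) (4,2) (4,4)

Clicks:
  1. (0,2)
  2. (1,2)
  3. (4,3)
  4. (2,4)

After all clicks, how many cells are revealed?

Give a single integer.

Click 1 (0,2) count=0: revealed 6 new [(0,1) (0,2) (0,3) (1,1) (1,2) (1,3)] -> total=6
Click 2 (1,2) count=1: revealed 0 new [(none)] -> total=6
Click 3 (4,3) count=3: revealed 1 new [(4,3)] -> total=7
Click 4 (2,4) count=2: revealed 1 new [(2,4)] -> total=8

Answer: 8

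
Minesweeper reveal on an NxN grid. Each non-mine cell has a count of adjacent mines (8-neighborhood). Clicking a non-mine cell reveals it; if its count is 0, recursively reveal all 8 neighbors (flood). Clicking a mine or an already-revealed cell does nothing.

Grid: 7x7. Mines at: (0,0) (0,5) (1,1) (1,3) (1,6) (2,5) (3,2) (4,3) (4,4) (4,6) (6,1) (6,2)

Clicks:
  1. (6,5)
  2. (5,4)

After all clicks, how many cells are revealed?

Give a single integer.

Click 1 (6,5) count=0: revealed 8 new [(5,3) (5,4) (5,5) (5,6) (6,3) (6,4) (6,5) (6,6)] -> total=8
Click 2 (5,4) count=2: revealed 0 new [(none)] -> total=8

Answer: 8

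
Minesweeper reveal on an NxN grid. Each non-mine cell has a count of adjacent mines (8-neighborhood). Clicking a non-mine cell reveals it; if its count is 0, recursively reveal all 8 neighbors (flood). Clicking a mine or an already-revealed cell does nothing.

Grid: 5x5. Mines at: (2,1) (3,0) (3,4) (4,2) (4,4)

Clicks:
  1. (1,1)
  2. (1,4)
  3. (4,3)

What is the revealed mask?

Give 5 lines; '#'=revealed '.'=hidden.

Answer: #####
#####
..###
.....
...#.

Derivation:
Click 1 (1,1) count=1: revealed 1 new [(1,1)] -> total=1
Click 2 (1,4) count=0: revealed 12 new [(0,0) (0,1) (0,2) (0,3) (0,4) (1,0) (1,2) (1,3) (1,4) (2,2) (2,3) (2,4)] -> total=13
Click 3 (4,3) count=3: revealed 1 new [(4,3)] -> total=14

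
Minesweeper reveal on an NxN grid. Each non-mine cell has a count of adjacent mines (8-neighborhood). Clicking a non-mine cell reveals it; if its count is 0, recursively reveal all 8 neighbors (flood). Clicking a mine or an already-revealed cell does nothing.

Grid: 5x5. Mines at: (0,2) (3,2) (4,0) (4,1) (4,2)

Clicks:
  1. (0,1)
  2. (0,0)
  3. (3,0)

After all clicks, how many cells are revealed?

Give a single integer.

Answer: 8

Derivation:
Click 1 (0,1) count=1: revealed 1 new [(0,1)] -> total=1
Click 2 (0,0) count=0: revealed 7 new [(0,0) (1,0) (1,1) (2,0) (2,1) (3,0) (3,1)] -> total=8
Click 3 (3,0) count=2: revealed 0 new [(none)] -> total=8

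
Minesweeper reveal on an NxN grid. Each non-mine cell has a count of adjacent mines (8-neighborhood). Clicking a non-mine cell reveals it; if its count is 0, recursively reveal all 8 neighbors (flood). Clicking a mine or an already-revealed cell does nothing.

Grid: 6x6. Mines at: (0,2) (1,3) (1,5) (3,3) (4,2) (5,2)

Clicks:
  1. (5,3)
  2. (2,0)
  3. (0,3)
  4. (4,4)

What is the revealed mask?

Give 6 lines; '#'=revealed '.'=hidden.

Answer: ##.#..
###...
###...
###...
##..#.
##.#..

Derivation:
Click 1 (5,3) count=2: revealed 1 new [(5,3)] -> total=1
Click 2 (2,0) count=0: revealed 15 new [(0,0) (0,1) (1,0) (1,1) (1,2) (2,0) (2,1) (2,2) (3,0) (3,1) (3,2) (4,0) (4,1) (5,0) (5,1)] -> total=16
Click 3 (0,3) count=2: revealed 1 new [(0,3)] -> total=17
Click 4 (4,4) count=1: revealed 1 new [(4,4)] -> total=18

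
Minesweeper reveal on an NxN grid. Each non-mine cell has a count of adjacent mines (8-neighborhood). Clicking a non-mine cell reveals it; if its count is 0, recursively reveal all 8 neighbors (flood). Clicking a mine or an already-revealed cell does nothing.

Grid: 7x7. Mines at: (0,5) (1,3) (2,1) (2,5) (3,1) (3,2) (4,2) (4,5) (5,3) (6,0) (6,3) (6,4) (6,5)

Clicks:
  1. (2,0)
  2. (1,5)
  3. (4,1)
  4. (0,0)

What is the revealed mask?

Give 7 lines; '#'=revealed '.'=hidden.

Answer: ###....
###..#.
#......
.......
.#.....
.......
.......

Derivation:
Click 1 (2,0) count=2: revealed 1 new [(2,0)] -> total=1
Click 2 (1,5) count=2: revealed 1 new [(1,5)] -> total=2
Click 3 (4,1) count=3: revealed 1 new [(4,1)] -> total=3
Click 4 (0,0) count=0: revealed 6 new [(0,0) (0,1) (0,2) (1,0) (1,1) (1,2)] -> total=9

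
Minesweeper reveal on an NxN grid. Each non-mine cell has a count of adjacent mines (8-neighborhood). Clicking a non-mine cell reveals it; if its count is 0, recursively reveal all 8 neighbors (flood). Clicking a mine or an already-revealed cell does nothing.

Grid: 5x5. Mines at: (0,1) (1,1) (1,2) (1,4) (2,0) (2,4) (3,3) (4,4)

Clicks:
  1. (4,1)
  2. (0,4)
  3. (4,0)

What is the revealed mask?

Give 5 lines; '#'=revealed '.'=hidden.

Answer: ....#
.....
.....
###..
###..

Derivation:
Click 1 (4,1) count=0: revealed 6 new [(3,0) (3,1) (3,2) (4,0) (4,1) (4,2)] -> total=6
Click 2 (0,4) count=1: revealed 1 new [(0,4)] -> total=7
Click 3 (4,0) count=0: revealed 0 new [(none)] -> total=7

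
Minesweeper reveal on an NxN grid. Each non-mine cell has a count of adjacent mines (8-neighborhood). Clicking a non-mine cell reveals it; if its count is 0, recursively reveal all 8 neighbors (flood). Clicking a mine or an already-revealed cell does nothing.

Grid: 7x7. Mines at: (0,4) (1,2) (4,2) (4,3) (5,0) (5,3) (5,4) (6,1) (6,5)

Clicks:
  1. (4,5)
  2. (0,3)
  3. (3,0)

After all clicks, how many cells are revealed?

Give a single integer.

Answer: 12

Derivation:
Click 1 (4,5) count=1: revealed 1 new [(4,5)] -> total=1
Click 2 (0,3) count=2: revealed 1 new [(0,3)] -> total=2
Click 3 (3,0) count=0: revealed 10 new [(0,0) (0,1) (1,0) (1,1) (2,0) (2,1) (3,0) (3,1) (4,0) (4,1)] -> total=12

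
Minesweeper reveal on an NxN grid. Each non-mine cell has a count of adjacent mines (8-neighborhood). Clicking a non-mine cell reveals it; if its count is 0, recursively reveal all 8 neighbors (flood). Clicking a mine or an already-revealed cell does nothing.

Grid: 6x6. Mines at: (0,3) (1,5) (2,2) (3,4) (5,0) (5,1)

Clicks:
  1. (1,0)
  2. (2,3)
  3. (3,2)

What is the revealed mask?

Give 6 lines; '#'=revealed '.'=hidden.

Answer: ###...
###...
##.#..
###...
##....
......

Derivation:
Click 1 (1,0) count=0: revealed 12 new [(0,0) (0,1) (0,2) (1,0) (1,1) (1,2) (2,0) (2,1) (3,0) (3,1) (4,0) (4,1)] -> total=12
Click 2 (2,3) count=2: revealed 1 new [(2,3)] -> total=13
Click 3 (3,2) count=1: revealed 1 new [(3,2)] -> total=14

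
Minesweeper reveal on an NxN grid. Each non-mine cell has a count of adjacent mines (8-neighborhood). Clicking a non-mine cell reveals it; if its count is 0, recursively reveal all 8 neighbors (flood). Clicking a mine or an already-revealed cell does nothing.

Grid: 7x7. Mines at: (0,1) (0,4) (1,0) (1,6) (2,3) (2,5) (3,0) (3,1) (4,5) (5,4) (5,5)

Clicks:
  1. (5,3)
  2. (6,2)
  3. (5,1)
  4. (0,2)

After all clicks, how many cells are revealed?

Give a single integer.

Answer: 13

Derivation:
Click 1 (5,3) count=1: revealed 1 new [(5,3)] -> total=1
Click 2 (6,2) count=0: revealed 11 new [(4,0) (4,1) (4,2) (4,3) (5,0) (5,1) (5,2) (6,0) (6,1) (6,2) (6,3)] -> total=12
Click 3 (5,1) count=0: revealed 0 new [(none)] -> total=12
Click 4 (0,2) count=1: revealed 1 new [(0,2)] -> total=13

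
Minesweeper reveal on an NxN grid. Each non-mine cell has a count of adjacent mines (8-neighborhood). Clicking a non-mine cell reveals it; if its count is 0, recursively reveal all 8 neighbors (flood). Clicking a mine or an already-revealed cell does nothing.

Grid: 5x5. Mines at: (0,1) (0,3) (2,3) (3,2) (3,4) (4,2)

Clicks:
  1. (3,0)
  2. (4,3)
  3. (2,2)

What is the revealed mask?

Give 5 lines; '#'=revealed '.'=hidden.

Answer: .....
##...
###..
##...
##.#.

Derivation:
Click 1 (3,0) count=0: revealed 8 new [(1,0) (1,1) (2,0) (2,1) (3,0) (3,1) (4,0) (4,1)] -> total=8
Click 2 (4,3) count=3: revealed 1 new [(4,3)] -> total=9
Click 3 (2,2) count=2: revealed 1 new [(2,2)] -> total=10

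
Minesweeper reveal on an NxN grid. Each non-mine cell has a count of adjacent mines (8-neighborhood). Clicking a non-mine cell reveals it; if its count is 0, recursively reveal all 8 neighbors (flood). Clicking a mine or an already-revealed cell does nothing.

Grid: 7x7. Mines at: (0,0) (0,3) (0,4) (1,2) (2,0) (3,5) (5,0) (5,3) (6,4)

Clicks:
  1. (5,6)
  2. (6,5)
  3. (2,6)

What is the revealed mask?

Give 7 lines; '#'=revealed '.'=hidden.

Answer: .......
.......
......#
.......
.....##
.....##
.....##

Derivation:
Click 1 (5,6) count=0: revealed 6 new [(4,5) (4,6) (5,5) (5,6) (6,5) (6,6)] -> total=6
Click 2 (6,5) count=1: revealed 0 new [(none)] -> total=6
Click 3 (2,6) count=1: revealed 1 new [(2,6)] -> total=7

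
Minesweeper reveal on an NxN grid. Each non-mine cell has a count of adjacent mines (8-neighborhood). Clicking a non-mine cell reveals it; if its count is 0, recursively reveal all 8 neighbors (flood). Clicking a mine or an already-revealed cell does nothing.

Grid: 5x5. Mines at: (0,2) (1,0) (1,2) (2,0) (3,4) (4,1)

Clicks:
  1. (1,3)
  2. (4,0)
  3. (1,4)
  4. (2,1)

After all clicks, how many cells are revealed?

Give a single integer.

Answer: 8

Derivation:
Click 1 (1,3) count=2: revealed 1 new [(1,3)] -> total=1
Click 2 (4,0) count=1: revealed 1 new [(4,0)] -> total=2
Click 3 (1,4) count=0: revealed 5 new [(0,3) (0,4) (1,4) (2,3) (2,4)] -> total=7
Click 4 (2,1) count=3: revealed 1 new [(2,1)] -> total=8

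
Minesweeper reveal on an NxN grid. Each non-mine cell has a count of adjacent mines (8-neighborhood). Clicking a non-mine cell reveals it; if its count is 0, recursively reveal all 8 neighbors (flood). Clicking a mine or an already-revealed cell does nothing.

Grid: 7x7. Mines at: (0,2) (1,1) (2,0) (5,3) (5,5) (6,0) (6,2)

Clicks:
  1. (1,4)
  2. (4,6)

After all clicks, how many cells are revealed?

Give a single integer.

Click 1 (1,4) count=0: revealed 32 new [(0,3) (0,4) (0,5) (0,6) (1,2) (1,3) (1,4) (1,5) (1,6) (2,1) (2,2) (2,3) (2,4) (2,5) (2,6) (3,0) (3,1) (3,2) (3,3) (3,4) (3,5) (3,6) (4,0) (4,1) (4,2) (4,3) (4,4) (4,5) (4,6) (5,0) (5,1) (5,2)] -> total=32
Click 2 (4,6) count=1: revealed 0 new [(none)] -> total=32

Answer: 32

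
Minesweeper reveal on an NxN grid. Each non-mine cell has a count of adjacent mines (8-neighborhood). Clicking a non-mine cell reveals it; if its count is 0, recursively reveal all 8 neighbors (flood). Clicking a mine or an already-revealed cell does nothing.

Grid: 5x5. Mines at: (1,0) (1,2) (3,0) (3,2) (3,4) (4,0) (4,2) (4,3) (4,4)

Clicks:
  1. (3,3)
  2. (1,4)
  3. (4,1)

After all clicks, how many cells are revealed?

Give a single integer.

Answer: 8

Derivation:
Click 1 (3,3) count=5: revealed 1 new [(3,3)] -> total=1
Click 2 (1,4) count=0: revealed 6 new [(0,3) (0,4) (1,3) (1,4) (2,3) (2,4)] -> total=7
Click 3 (4,1) count=4: revealed 1 new [(4,1)] -> total=8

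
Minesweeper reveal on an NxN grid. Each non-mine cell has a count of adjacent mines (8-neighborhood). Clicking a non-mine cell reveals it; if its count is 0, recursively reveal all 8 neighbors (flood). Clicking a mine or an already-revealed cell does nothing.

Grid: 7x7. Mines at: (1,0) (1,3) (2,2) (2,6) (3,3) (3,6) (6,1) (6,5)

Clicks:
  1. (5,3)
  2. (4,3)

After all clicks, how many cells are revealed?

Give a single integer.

Click 1 (5,3) count=0: revealed 9 new [(4,2) (4,3) (4,4) (5,2) (5,3) (5,4) (6,2) (6,3) (6,4)] -> total=9
Click 2 (4,3) count=1: revealed 0 new [(none)] -> total=9

Answer: 9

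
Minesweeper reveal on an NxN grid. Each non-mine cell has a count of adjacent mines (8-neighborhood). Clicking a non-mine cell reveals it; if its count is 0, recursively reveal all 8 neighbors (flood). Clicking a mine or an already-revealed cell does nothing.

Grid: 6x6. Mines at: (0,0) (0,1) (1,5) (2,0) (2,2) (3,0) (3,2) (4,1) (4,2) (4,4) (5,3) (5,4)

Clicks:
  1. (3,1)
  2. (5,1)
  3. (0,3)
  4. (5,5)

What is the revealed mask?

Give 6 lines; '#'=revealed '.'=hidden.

Click 1 (3,1) count=6: revealed 1 new [(3,1)] -> total=1
Click 2 (5,1) count=2: revealed 1 new [(5,1)] -> total=2
Click 3 (0,3) count=0: revealed 6 new [(0,2) (0,3) (0,4) (1,2) (1,3) (1,4)] -> total=8
Click 4 (5,5) count=2: revealed 1 new [(5,5)] -> total=9

Answer: ..###.
..###.
......
.#....
......
.#...#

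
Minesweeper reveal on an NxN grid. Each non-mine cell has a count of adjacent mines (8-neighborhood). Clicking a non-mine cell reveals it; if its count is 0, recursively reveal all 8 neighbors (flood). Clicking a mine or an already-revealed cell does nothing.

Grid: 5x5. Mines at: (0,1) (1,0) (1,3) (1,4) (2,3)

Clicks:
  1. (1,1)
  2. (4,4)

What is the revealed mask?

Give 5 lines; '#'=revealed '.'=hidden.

Answer: .....
.#...
###..
#####
#####

Derivation:
Click 1 (1,1) count=2: revealed 1 new [(1,1)] -> total=1
Click 2 (4,4) count=0: revealed 13 new [(2,0) (2,1) (2,2) (3,0) (3,1) (3,2) (3,3) (3,4) (4,0) (4,1) (4,2) (4,3) (4,4)] -> total=14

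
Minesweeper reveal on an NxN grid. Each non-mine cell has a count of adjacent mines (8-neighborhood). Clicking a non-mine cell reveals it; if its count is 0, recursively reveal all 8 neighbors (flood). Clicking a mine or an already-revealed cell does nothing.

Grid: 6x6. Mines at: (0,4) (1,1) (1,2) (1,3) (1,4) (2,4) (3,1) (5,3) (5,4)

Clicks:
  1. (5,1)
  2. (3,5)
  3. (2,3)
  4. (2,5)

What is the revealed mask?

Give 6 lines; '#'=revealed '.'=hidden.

Click 1 (5,1) count=0: revealed 6 new [(4,0) (4,1) (4,2) (5,0) (5,1) (5,2)] -> total=6
Click 2 (3,5) count=1: revealed 1 new [(3,5)] -> total=7
Click 3 (2,3) count=4: revealed 1 new [(2,3)] -> total=8
Click 4 (2,5) count=2: revealed 1 new [(2,5)] -> total=9

Answer: ......
......
...#.#
.....#
###...
###...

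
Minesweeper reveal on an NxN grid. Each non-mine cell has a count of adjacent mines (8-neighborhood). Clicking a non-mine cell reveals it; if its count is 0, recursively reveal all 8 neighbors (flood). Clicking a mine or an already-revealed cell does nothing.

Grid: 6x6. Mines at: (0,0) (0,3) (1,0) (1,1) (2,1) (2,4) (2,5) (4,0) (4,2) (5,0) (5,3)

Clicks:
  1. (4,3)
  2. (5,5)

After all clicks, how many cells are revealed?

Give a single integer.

Answer: 7

Derivation:
Click 1 (4,3) count=2: revealed 1 new [(4,3)] -> total=1
Click 2 (5,5) count=0: revealed 6 new [(3,4) (3,5) (4,4) (4,5) (5,4) (5,5)] -> total=7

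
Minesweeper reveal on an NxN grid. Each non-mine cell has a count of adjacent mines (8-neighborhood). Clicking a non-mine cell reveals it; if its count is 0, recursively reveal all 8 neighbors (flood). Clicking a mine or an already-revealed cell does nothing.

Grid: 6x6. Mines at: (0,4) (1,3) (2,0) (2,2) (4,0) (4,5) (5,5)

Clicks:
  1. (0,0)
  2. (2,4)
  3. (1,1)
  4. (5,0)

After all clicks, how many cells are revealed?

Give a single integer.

Click 1 (0,0) count=0: revealed 6 new [(0,0) (0,1) (0,2) (1,0) (1,1) (1,2)] -> total=6
Click 2 (2,4) count=1: revealed 1 new [(2,4)] -> total=7
Click 3 (1,1) count=2: revealed 0 new [(none)] -> total=7
Click 4 (5,0) count=1: revealed 1 new [(5,0)] -> total=8

Answer: 8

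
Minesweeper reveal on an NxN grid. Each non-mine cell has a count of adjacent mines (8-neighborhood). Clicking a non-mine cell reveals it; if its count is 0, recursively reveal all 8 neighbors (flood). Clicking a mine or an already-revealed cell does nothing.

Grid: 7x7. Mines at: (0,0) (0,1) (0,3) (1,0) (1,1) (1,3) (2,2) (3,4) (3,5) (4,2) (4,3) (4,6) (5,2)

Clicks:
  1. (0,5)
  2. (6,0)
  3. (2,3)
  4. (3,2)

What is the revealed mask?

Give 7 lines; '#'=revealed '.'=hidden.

Answer: ....###
....###
##.####
###....
##.....
##.....
##.....

Derivation:
Click 1 (0,5) count=0: revealed 9 new [(0,4) (0,5) (0,6) (1,4) (1,5) (1,6) (2,4) (2,5) (2,6)] -> total=9
Click 2 (6,0) count=0: revealed 10 new [(2,0) (2,1) (3,0) (3,1) (4,0) (4,1) (5,0) (5,1) (6,0) (6,1)] -> total=19
Click 3 (2,3) count=3: revealed 1 new [(2,3)] -> total=20
Click 4 (3,2) count=3: revealed 1 new [(3,2)] -> total=21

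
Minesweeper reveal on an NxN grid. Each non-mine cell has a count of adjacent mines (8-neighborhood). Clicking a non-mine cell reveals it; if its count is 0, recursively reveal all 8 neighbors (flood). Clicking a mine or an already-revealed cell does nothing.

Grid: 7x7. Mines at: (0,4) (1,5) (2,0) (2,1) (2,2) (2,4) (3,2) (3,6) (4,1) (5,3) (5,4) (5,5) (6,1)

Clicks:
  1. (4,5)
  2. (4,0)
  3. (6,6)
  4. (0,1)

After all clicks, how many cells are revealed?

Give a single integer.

Click 1 (4,5) count=3: revealed 1 new [(4,5)] -> total=1
Click 2 (4,0) count=1: revealed 1 new [(4,0)] -> total=2
Click 3 (6,6) count=1: revealed 1 new [(6,6)] -> total=3
Click 4 (0,1) count=0: revealed 8 new [(0,0) (0,1) (0,2) (0,3) (1,0) (1,1) (1,2) (1,3)] -> total=11

Answer: 11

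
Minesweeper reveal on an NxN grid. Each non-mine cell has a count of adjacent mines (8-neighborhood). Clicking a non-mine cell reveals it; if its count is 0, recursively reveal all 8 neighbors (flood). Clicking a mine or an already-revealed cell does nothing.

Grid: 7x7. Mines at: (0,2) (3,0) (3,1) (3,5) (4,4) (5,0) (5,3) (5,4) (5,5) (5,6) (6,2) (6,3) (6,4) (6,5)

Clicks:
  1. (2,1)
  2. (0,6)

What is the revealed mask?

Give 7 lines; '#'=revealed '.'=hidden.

Click 1 (2,1) count=2: revealed 1 new [(2,1)] -> total=1
Click 2 (0,6) count=0: revealed 17 new [(0,3) (0,4) (0,5) (0,6) (1,2) (1,3) (1,4) (1,5) (1,6) (2,2) (2,3) (2,4) (2,5) (2,6) (3,2) (3,3) (3,4)] -> total=18

Answer: ...####
..#####
.######
..###..
.......
.......
.......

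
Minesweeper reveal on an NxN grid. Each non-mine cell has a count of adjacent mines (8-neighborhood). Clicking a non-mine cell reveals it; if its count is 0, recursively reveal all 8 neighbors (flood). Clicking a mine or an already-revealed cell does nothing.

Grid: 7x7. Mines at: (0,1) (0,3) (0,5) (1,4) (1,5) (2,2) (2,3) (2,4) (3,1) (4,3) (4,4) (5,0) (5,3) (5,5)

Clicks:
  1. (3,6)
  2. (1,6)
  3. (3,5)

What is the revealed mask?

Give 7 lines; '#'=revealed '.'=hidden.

Answer: .......
......#
.....##
.....##
.....##
.......
.......

Derivation:
Click 1 (3,6) count=0: revealed 6 new [(2,5) (2,6) (3,5) (3,6) (4,5) (4,6)] -> total=6
Click 2 (1,6) count=2: revealed 1 new [(1,6)] -> total=7
Click 3 (3,5) count=2: revealed 0 new [(none)] -> total=7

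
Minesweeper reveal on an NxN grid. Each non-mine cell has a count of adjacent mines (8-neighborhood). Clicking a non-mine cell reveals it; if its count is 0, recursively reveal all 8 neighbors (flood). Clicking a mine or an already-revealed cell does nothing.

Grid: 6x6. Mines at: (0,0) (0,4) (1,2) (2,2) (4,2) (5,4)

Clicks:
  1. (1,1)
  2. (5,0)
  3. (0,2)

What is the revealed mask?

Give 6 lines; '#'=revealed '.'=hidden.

Answer: ..#...
##....
##....
##....
##....
##....

Derivation:
Click 1 (1,1) count=3: revealed 1 new [(1,1)] -> total=1
Click 2 (5,0) count=0: revealed 9 new [(1,0) (2,0) (2,1) (3,0) (3,1) (4,0) (4,1) (5,0) (5,1)] -> total=10
Click 3 (0,2) count=1: revealed 1 new [(0,2)] -> total=11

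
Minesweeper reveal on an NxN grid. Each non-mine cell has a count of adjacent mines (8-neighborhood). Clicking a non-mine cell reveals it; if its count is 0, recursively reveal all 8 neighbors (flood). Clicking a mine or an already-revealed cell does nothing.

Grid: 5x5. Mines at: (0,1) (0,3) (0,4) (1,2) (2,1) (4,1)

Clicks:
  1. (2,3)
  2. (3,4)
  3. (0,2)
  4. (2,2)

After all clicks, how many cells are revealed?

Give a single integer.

Answer: 12

Derivation:
Click 1 (2,3) count=1: revealed 1 new [(2,3)] -> total=1
Click 2 (3,4) count=0: revealed 10 new [(1,3) (1,4) (2,2) (2,4) (3,2) (3,3) (3,4) (4,2) (4,3) (4,4)] -> total=11
Click 3 (0,2) count=3: revealed 1 new [(0,2)] -> total=12
Click 4 (2,2) count=2: revealed 0 new [(none)] -> total=12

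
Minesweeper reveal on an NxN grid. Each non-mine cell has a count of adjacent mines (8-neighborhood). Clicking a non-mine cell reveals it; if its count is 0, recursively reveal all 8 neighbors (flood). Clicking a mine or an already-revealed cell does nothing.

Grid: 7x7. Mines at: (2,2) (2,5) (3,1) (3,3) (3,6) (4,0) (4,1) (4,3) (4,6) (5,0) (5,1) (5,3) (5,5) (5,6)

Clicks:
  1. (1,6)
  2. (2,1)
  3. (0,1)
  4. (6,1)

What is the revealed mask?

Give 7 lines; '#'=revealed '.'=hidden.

Answer: #######
#######
##.....
.......
.......
.......
.#.....

Derivation:
Click 1 (1,6) count=1: revealed 1 new [(1,6)] -> total=1
Click 2 (2,1) count=2: revealed 1 new [(2,1)] -> total=2
Click 3 (0,1) count=0: revealed 14 new [(0,0) (0,1) (0,2) (0,3) (0,4) (0,5) (0,6) (1,0) (1,1) (1,2) (1,3) (1,4) (1,5) (2,0)] -> total=16
Click 4 (6,1) count=2: revealed 1 new [(6,1)] -> total=17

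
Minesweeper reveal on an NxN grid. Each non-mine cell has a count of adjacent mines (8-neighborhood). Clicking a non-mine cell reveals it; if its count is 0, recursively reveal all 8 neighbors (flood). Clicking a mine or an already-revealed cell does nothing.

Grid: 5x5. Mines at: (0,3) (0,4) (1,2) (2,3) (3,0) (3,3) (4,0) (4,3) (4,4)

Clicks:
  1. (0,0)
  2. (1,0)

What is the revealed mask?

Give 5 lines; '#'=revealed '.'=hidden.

Click 1 (0,0) count=0: revealed 6 new [(0,0) (0,1) (1,0) (1,1) (2,0) (2,1)] -> total=6
Click 2 (1,0) count=0: revealed 0 new [(none)] -> total=6

Answer: ##...
##...
##...
.....
.....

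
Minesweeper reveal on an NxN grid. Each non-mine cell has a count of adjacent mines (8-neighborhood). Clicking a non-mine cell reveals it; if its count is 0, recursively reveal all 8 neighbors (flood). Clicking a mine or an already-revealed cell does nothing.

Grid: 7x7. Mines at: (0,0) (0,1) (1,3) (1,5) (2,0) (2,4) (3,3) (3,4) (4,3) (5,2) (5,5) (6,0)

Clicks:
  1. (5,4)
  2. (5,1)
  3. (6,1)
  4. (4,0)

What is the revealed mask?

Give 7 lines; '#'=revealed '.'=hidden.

Click 1 (5,4) count=2: revealed 1 new [(5,4)] -> total=1
Click 2 (5,1) count=2: revealed 1 new [(5,1)] -> total=2
Click 3 (6,1) count=2: revealed 1 new [(6,1)] -> total=3
Click 4 (4,0) count=0: revealed 5 new [(3,0) (3,1) (4,0) (4,1) (5,0)] -> total=8

Answer: .......
.......
.......
##.....
##.....
##..#..
.#.....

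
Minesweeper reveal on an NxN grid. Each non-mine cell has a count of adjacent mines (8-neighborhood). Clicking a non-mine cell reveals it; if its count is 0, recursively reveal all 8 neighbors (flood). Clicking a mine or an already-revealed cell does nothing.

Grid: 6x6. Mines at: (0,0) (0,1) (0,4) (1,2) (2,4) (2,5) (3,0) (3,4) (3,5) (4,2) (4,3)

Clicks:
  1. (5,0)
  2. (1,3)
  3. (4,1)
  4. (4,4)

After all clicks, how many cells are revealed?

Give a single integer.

Answer: 6

Derivation:
Click 1 (5,0) count=0: revealed 4 new [(4,0) (4,1) (5,0) (5,1)] -> total=4
Click 2 (1,3) count=3: revealed 1 new [(1,3)] -> total=5
Click 3 (4,1) count=2: revealed 0 new [(none)] -> total=5
Click 4 (4,4) count=3: revealed 1 new [(4,4)] -> total=6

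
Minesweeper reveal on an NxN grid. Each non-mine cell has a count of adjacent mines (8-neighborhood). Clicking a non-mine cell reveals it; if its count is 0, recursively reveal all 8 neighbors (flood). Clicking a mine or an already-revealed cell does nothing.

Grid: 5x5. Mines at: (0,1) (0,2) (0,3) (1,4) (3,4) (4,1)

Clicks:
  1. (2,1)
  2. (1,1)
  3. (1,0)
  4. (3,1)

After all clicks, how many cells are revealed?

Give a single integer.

Answer: 12

Derivation:
Click 1 (2,1) count=0: revealed 12 new [(1,0) (1,1) (1,2) (1,3) (2,0) (2,1) (2,2) (2,3) (3,0) (3,1) (3,2) (3,3)] -> total=12
Click 2 (1,1) count=2: revealed 0 new [(none)] -> total=12
Click 3 (1,0) count=1: revealed 0 new [(none)] -> total=12
Click 4 (3,1) count=1: revealed 0 new [(none)] -> total=12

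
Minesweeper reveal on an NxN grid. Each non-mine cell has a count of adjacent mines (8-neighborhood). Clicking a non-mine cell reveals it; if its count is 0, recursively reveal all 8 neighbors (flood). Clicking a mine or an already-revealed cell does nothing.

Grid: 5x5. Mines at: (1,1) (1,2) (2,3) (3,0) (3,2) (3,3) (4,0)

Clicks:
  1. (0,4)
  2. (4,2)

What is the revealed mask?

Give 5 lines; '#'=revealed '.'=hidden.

Answer: ...##
...##
.....
.....
..#..

Derivation:
Click 1 (0,4) count=0: revealed 4 new [(0,3) (0,4) (1,3) (1,4)] -> total=4
Click 2 (4,2) count=2: revealed 1 new [(4,2)] -> total=5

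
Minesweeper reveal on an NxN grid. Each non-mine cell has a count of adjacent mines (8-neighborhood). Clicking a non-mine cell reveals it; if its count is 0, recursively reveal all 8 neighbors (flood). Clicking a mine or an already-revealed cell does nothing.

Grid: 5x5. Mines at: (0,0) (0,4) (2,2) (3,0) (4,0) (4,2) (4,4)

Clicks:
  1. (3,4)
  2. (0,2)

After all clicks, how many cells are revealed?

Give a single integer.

Click 1 (3,4) count=1: revealed 1 new [(3,4)] -> total=1
Click 2 (0,2) count=0: revealed 6 new [(0,1) (0,2) (0,3) (1,1) (1,2) (1,3)] -> total=7

Answer: 7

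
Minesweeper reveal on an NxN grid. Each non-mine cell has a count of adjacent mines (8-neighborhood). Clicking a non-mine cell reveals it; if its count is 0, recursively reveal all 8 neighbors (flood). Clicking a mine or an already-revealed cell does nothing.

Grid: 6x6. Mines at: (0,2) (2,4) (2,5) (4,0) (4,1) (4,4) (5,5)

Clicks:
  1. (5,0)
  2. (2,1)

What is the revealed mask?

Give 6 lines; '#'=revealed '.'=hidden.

Answer: ##....
####..
####..
####..
......
#.....

Derivation:
Click 1 (5,0) count=2: revealed 1 new [(5,0)] -> total=1
Click 2 (2,1) count=0: revealed 14 new [(0,0) (0,1) (1,0) (1,1) (1,2) (1,3) (2,0) (2,1) (2,2) (2,3) (3,0) (3,1) (3,2) (3,3)] -> total=15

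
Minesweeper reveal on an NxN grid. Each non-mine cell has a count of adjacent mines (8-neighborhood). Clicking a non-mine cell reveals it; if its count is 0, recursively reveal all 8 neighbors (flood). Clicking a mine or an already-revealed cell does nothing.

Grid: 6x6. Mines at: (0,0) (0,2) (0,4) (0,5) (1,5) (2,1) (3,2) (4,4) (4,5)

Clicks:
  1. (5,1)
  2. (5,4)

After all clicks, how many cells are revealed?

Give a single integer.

Click 1 (5,1) count=0: revealed 10 new [(3,0) (3,1) (4,0) (4,1) (4,2) (4,3) (5,0) (5,1) (5,2) (5,3)] -> total=10
Click 2 (5,4) count=2: revealed 1 new [(5,4)] -> total=11

Answer: 11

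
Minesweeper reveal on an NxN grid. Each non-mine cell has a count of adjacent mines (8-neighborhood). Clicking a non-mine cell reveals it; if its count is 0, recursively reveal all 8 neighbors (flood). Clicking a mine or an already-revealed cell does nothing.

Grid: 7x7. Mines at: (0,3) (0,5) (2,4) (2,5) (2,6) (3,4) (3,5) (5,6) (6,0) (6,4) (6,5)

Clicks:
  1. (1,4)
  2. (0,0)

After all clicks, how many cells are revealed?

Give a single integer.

Click 1 (1,4) count=4: revealed 1 new [(1,4)] -> total=1
Click 2 (0,0) count=0: revealed 26 new [(0,0) (0,1) (0,2) (1,0) (1,1) (1,2) (1,3) (2,0) (2,1) (2,2) (2,3) (3,0) (3,1) (3,2) (3,3) (4,0) (4,1) (4,2) (4,3) (5,0) (5,1) (5,2) (5,3) (6,1) (6,2) (6,3)] -> total=27

Answer: 27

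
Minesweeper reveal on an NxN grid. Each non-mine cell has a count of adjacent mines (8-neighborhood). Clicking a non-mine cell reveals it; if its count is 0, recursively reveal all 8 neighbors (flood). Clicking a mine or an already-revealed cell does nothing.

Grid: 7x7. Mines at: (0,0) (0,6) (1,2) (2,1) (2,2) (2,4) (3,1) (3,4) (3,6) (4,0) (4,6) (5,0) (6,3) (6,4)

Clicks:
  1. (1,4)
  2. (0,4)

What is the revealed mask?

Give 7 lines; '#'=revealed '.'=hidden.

Click 1 (1,4) count=1: revealed 1 new [(1,4)] -> total=1
Click 2 (0,4) count=0: revealed 5 new [(0,3) (0,4) (0,5) (1,3) (1,5)] -> total=6

Answer: ...###.
...###.
.......
.......
.......
.......
.......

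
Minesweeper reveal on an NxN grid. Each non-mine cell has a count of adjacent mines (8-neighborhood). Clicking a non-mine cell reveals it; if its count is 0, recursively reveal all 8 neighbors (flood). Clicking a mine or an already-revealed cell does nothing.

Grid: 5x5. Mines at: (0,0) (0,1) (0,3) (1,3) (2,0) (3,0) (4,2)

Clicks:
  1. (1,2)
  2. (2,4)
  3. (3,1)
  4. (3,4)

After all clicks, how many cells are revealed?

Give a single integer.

Click 1 (1,2) count=3: revealed 1 new [(1,2)] -> total=1
Click 2 (2,4) count=1: revealed 1 new [(2,4)] -> total=2
Click 3 (3,1) count=3: revealed 1 new [(3,1)] -> total=3
Click 4 (3,4) count=0: revealed 5 new [(2,3) (3,3) (3,4) (4,3) (4,4)] -> total=8

Answer: 8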